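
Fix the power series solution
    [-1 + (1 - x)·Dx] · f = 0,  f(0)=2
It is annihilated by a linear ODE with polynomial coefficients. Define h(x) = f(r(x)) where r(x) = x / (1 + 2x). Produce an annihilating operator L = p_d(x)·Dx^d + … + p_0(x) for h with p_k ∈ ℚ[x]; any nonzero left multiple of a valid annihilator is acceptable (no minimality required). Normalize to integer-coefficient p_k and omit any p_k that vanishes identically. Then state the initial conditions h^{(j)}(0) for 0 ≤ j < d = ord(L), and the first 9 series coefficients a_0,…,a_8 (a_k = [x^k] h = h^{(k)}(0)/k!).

f: a_k = 2, 2, 2, 2, 2, 2, 2, 2, 2, …
L₀ from L_f via x↦r, Dx↦r'^{-1}Dx.
L = -1 + (1 + 3·x + 2·x^2)·Dx  (order 1).
h: a_k = 2, 2, -2, 2, -2, 2, -2, 2, -2, …
ICs: h(0) = 2.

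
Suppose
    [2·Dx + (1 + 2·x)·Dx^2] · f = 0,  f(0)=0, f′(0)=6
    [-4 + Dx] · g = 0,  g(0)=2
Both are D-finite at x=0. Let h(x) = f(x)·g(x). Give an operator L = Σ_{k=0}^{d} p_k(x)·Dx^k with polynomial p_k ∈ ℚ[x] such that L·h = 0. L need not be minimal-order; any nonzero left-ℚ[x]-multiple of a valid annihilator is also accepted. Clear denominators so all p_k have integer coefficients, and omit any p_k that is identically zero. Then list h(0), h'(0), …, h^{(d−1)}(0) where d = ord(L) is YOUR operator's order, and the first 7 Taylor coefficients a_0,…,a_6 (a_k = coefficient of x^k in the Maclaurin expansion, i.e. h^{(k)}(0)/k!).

L = (8 + 32·x) + (-6 - 16·x)·Dx + (1 + 2·x)·Dx^2  (order 2).
h: a_k = 0, 12, 36, 64, 72, 352/5, 128/3, …
ICs: h(0) = 0, h′(0) = 12.

f: a_k = 0, 6, -6, 8, -12, 96/5, -32, …
g: a_k = 2, 8, 16, 64/3, 64/3, 256/15, 512/45, …
Product ⇒ symmetric product L₀, ord ≤ 2.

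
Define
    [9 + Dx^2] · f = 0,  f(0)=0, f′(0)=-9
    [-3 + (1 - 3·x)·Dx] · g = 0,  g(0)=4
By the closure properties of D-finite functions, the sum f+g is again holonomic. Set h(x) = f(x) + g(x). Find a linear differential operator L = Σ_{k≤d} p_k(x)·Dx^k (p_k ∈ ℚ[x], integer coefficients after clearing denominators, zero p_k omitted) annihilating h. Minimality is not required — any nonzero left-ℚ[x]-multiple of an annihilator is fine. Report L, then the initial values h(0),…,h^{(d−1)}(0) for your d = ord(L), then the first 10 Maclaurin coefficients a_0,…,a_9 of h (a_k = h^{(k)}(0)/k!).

L = (-63 + 54·x - 81·x^2) + (9 - 45·x + 81·x^2 - 81·x^3)·Dx + (-7 + 6·x - 9·x^2)·Dx^2 + (1 - 5·x + 9·x^2 - 9·x^3)·Dx^3  (order 3).
h: a_k = 4, 3, 36, 243/2, 324, 38637/40, 2916, 4899609/560, 26244, 352718631/4480, …
ICs: h(0) = 4, h′(0) = 3, h′′(0) = 72.

f: a_k = 0, -9, 0, 27/2, 0, -243/40, 0, 729/560, 0, -729/4480, …
g: a_k = 4, 12, 36, 108, 324, 972, 2916, 8748, 26244, 78732, …
h₀=f+g: left-lcm gives L₀, ord ≤ 3.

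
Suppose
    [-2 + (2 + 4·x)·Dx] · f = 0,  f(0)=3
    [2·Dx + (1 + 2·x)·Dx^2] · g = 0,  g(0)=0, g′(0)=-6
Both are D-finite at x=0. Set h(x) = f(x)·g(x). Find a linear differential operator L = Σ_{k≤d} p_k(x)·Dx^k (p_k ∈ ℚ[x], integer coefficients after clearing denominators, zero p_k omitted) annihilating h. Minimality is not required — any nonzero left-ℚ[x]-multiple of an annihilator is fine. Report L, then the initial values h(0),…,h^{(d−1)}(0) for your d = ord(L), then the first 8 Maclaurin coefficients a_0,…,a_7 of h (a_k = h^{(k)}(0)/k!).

f: a_k = 3, 3, -3/2, 3/2, -15/8, 21/8, -63/16, 99/16, …
g: a_k = 0, -6, 6, -8, 12, -96/5, 32, -384/7, …
h₀=f·g: eliminate ⇒ L₀, order ≤ 1·2.
L = 1 + (1 + 4·x + 4·x^2)·Dx^2  (order 2).
h: a_k = 0, -18, 0, 3, -6, 213/20, -93/5, 9129/280, …
ICs: h(0) = 0, h′(0) = -18.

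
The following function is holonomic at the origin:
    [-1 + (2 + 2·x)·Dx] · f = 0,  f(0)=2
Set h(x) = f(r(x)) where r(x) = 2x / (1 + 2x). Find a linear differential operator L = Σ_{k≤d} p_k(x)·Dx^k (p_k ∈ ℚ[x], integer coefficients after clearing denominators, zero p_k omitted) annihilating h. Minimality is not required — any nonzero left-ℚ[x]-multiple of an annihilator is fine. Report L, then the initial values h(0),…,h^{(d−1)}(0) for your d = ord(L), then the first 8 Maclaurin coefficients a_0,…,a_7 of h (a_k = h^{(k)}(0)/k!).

L = -1 + (1 + 6·x + 8·x^2)·Dx  (order 1).
h: a_k = 2, 2, -5, 13, -141/4, 399/4, -2353/8, 7205/8, …
ICs: h(0) = 2.

f: a_k = 2, 1, -1/4, 1/8, -5/64, 7/128, -21/512, 33/1024, …
L₀ from L_f via x↦r, Dx↦r'^{-1}Dx.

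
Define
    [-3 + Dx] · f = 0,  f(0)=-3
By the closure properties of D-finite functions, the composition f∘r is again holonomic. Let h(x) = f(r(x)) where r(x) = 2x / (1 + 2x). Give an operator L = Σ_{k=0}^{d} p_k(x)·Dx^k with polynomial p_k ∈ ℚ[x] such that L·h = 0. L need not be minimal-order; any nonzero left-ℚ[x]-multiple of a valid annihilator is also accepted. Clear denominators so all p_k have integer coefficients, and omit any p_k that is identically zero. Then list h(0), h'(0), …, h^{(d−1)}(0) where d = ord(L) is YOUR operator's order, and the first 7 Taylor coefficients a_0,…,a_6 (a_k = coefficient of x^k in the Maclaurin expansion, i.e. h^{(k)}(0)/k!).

L = -6 + (1 + 4·x + 4·x^2)·Dx  (order 1).
h: a_k = -3, -18, -18, 36, -18, -252/5, 828/5, …
ICs: h(0) = -3.

f: a_k = -3, -9, -27/2, -27/2, -81/8, -243/40, -243/80, …
f∘r: x↦r, Dx↦Dx/r' in L_f ⇒ L₀.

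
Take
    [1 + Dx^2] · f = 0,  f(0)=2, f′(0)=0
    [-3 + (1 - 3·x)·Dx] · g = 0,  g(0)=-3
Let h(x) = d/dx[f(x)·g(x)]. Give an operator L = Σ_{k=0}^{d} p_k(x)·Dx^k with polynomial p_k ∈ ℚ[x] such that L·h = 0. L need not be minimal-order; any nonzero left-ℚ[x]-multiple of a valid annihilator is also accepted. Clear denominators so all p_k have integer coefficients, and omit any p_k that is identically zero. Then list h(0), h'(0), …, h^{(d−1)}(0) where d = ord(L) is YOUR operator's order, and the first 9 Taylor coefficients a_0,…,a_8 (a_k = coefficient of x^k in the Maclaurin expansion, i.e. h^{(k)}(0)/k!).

L = (-17 - 6·x + 9·x^2) + (-6 + 18·x)·Dx + (1 - 6·x + 9·x^2)·Dx^2  (order 2).
h: a_k = -18, -102, -459, -1837, -27555/4, -495989/20, -3471923/40, -249978457/840, -2249806113/2240, …
ICs: h(0) = -18, h′(0) = -102.

f: a_k = 2, 0, -1, 0, 1/12, 0, -1/360, 0, 1/20160, …
g: a_k = -3, -9, -27, -81, -243, -729, -2187, -6561, -19683, …
h₀=f·g: eliminate ⇒ L₀, order ≤ 2·1.
h=h₀': d/dx-closure on L₀ ⇒ L.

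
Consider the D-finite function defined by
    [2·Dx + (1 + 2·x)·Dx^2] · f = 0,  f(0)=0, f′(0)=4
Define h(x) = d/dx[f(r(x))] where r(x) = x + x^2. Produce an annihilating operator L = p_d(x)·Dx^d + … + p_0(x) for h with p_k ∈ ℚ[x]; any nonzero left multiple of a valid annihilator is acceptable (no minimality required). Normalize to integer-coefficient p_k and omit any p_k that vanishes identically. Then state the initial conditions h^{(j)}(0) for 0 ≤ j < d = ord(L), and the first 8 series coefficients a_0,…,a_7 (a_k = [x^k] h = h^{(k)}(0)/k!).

f: a_k = 0, 4, -4, 16/3, -8, 64/5, -64/3, 256/7, …
h₀=f(r): pull back L_f along r ⇒ L₀.
h=h₀': d/dx-closure on L₀ ⇒ L.
L = (4·x + 4·x^2) + (1 + 4·x + 6·x^2 + 4·x^3)·Dx  (order 1).
h: a_k = 4, 0, -8, 16, -16, 0, 32, -64, …
ICs: h(0) = 4.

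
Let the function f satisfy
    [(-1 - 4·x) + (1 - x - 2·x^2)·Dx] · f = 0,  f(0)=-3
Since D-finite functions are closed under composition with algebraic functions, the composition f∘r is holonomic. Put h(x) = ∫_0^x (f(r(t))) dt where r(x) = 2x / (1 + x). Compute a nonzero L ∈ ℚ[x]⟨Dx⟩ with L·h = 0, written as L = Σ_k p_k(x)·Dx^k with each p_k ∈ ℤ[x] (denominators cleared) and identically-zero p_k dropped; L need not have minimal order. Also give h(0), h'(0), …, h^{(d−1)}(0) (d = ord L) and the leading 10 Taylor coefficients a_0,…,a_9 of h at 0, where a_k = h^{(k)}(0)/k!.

f: a_k = -3, -3, -9, -15, -33, -63, -129, -255, -513, -1023, …
h₀=f(r): pull back L_f along r ⇒ L₀.
h=∫₀ˣh₀: take L = L₀·Dx.
L = (2 + 18·x)·Dx + (-1 - x + 9·x^2 + 9·x^3)·Dx^2  (order 2).
h: a_k = 0, -3, -3, -10, -27/2, -54, -81, -2430/7, -2187/4, -2430, …
ICs: h(0) = 0, h′(0) = -3.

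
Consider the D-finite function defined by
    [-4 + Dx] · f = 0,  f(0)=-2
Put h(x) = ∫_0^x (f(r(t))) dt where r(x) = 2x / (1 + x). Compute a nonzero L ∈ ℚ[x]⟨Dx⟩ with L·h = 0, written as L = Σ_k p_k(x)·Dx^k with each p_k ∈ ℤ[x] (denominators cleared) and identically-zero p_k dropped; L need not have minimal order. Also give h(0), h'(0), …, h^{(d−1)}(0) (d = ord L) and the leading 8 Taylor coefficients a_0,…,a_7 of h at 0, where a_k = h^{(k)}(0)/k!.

f: a_k = -2, -8, -16, -64/3, -64/3, -256/15, -512/45, -2048/315, …
h₀=f(r): pull back L_f along r ⇒ L₀.
Integrate: L := L₀·Dx.
L = -8·Dx + (1 + 2·x + x^2)·Dx^2  (order 2).
h: a_k = 0, -2, -8, -16, -44/3, -16/15, 88/15, -368/315, …
ICs: h(0) = 0, h′(0) = -2.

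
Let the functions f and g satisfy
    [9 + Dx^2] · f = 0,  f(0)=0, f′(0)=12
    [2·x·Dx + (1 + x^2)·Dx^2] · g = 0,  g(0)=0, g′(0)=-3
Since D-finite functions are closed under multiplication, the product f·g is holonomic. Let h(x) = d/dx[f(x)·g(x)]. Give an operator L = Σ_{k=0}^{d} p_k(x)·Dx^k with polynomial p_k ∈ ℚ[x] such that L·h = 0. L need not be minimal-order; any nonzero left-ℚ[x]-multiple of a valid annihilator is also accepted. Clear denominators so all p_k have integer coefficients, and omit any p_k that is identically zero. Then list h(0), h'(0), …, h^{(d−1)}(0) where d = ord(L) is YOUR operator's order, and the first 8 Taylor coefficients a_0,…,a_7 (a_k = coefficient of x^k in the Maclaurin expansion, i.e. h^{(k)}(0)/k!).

L = (20358 + 86886·x^2 + 157437·x^4 + 155520·x^6 + 96228·x^8 + 36450·x^10 + 6561·x^12) + (6372·x + 25596·x^3 + 39960·x^5 + 32400·x^7 + 14580·x^9 + 2916·x^11)·Dx + (3432 + 15828·x^2 + 31110·x^4 + 33588·x^6 + 22032·x^8 + 8424·x^10 + 1458·x^12)·Dx^2 + (708·x + 2844·x^3 + 4440·x^5 + 3600·x^7 + 1620·x^9 + 324·x^11)·Dx^3 + (130 + 686·x^2 + 1513·x^4 + 1812·x^6 + 1260·x^8 + 486·x^10 + 81·x^12)·Dx^4  (order 4).
h: a_k = 0, -72, 0, 264, 0, -297, 0, 234, …
ICs: h(0) = 0, h′(0) = -72, h′′(0) = 0, h′′′(0) = 1584.

f: a_k = 0, 12, 0, -18, 0, 81/10, 0, -243/140, …
g: a_k = 0, -3, 0, 1, 0, -3/5, 0, 3/7, …
L₀ := L_f ⊗_s L_g (sym. prod.), ord ≤ 4.
h₀' ⇒ L via d/dx closure of L₀.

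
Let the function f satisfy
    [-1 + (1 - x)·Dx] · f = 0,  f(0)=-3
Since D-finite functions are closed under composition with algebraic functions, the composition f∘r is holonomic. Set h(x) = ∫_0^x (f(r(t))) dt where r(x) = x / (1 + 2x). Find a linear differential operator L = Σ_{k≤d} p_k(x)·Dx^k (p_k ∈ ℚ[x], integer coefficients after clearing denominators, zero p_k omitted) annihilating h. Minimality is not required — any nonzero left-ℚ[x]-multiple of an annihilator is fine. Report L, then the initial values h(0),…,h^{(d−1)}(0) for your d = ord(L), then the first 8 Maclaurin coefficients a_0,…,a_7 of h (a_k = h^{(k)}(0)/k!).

f: a_k = -3, -3, -3, -3, -3, -3, -3, -3, …
Substitute x→r, Dx→(1/r')Dx; clear ⇒ L₀.
∫: right-multiply L₀ by Dx.
L = -Dx + (1 + 3·x + 2·x^2)·Dx^2  (order 2).
h: a_k = 0, -3, -3/2, 1, -3/4, 3/5, -1/2, 3/7, …
ICs: h(0) = 0, h′(0) = -3.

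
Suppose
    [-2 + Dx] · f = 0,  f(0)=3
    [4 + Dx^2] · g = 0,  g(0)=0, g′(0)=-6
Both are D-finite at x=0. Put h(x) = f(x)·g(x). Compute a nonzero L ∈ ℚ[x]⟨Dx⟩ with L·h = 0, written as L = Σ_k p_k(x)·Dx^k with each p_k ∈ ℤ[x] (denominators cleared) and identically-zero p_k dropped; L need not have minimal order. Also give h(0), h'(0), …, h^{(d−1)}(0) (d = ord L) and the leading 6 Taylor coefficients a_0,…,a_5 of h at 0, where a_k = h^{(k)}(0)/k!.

f: a_k = 3, 6, 6, 4, 2, 4/5, …
g: a_k = 0, -6, 0, 4, 0, -4/5, …
Product ⇒ symmetric product L₀, ord ≤ 2.
L = 8 - 4·Dx + Dx^2  (order 2).
h: a_k = 0, -18, -36, -24, 0, 48/5, …
ICs: h(0) = 0, h′(0) = -18.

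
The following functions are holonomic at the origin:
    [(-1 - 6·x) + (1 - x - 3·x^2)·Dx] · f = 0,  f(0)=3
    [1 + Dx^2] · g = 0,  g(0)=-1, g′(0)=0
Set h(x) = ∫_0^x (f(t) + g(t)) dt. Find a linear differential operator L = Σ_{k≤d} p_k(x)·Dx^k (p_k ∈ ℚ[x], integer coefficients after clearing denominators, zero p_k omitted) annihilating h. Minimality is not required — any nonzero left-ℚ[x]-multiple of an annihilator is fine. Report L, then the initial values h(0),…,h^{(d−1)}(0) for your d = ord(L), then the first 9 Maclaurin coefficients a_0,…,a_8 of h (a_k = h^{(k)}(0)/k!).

f: a_k = 3, 3, 12, 21, 57, 120, 291, 651, 1524, …
g: a_k = -1, 0, 1/2, 0, -1/24, 0, 1/720, 0, -1/40320, …
Sum ⇒ L₀ = lclm(L_f,L_g) in ℚ(x)⟨Dx⟩.
Integrate: L := L₀·Dx.
L = (43 + 292·x + 307·x^2 + 624·x^3 + 45·x^4 + 54·x^5)·Dx + (-9 - 7·x - 6·x^2 + 91·x^3 + 144·x^4 + 27·x^5 + 27·x^6)·Dx^2 + (43 + 292·x + 307·x^2 + 624·x^3 + 45·x^4 + 54·x^5)·Dx^3 + (-9 - 7·x - 6·x^2 + 91·x^3 + 144·x^4 + 27·x^5 + 27·x^6)·Dx^4  (order 4).
h: a_k = 0, 2, 3/2, 25/6, 21/4, 1367/120, 20, 209521/5040, 651/8, …
ICs: h(0) = 0, h′(0) = 2, h′′(0) = 3, h′′′(0) = 25.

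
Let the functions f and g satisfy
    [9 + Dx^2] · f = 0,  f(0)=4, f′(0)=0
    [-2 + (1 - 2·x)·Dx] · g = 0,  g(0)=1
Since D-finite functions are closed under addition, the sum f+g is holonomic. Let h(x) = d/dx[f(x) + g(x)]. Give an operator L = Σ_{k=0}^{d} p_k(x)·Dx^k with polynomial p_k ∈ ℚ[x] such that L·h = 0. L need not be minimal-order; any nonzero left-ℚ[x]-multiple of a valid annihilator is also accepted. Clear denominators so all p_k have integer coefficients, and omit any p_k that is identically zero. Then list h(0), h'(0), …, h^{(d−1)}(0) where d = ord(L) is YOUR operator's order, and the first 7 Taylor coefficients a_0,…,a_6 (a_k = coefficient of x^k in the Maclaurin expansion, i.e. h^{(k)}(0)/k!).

L = (684 - 432·x + 432·x^2) + (-99 + 306·x - 324·x^2 + 216·x^3)·Dx + (76 - 48·x + 48·x^2)·Dx^2 + (-11 + 34·x - 36·x^2 + 24·x^3)·Dx^3  (order 3).
h: a_k = 2, -28, 24, 118, 160, 3597/10, 896, …
ICs: h(0) = 2, h′(0) = -28, h′′(0) = 48.

f: a_k = 4, 0, -18, 0, 27/2, 0, -81/20, …
g: a_k = 1, 2, 4, 8, 16, 32, 64, …
L₀ := lclm(L_f,L_g); ord L₀ ≤ 2+1.
Differentiate: ansatz ord ≤ ord L₀ ⇒ L.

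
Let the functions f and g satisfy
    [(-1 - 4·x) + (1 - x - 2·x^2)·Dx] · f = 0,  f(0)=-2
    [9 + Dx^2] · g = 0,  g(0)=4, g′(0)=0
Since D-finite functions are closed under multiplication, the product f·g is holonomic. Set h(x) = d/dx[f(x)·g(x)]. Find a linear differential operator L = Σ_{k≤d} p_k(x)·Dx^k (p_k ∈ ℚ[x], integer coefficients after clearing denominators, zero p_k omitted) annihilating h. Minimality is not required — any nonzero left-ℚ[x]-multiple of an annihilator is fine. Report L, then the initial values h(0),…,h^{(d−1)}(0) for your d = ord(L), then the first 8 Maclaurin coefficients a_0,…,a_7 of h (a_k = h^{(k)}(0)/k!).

L = (-33 - 162·x - 243·x^2 + 324·x^3 + 324·x^4) + (-6 - 6·x + 108·x^2 + 144·x^3)·Dx + (5 - 14·x - 19·x^2 + 36·x^3 + 36·x^4)·Dx^2  (order 2).
h: a_k = -8, 24, -12, -28, -75, -627/5, -3563/10, -52641/70, …
ICs: h(0) = -8, h′(0) = 24.

f: a_k = -2, -2, -6, -10, -22, -42, -86, -170, …
g: a_k = 4, 0, -18, 0, 27/2, 0, -81/20, 0, …
Sym-product of L_f,L_g gives L₀ (≤ ord 2).
h=h₀': d/dx-closure on L₀ ⇒ L.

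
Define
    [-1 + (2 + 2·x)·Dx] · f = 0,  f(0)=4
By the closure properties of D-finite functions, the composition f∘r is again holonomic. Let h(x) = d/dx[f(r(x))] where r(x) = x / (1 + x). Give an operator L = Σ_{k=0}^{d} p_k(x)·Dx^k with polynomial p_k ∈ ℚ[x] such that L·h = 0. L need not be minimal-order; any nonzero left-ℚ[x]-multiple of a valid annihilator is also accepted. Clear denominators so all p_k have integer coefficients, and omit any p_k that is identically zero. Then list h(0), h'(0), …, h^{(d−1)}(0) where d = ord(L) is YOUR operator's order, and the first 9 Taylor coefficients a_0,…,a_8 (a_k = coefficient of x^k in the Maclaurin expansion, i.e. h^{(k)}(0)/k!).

L = (-5 - 8·x) + (-2 - 6·x - 4·x^2)·Dx  (order 1).
h: a_k = 2, -5, 39/4, -141/8, 1995/64, -7059/128, 50435/512, -182461/1024, 5347827/16384, …
ICs: h(0) = 2.

f: a_k = 4, 2, -1/2, 1/4, -5/32, 7/64, -21/256, 33/512, -429/8192, …
Change of var in L_f (x↦r) gives L₀.
h₀' ⇒ L via d/dx closure of L₀.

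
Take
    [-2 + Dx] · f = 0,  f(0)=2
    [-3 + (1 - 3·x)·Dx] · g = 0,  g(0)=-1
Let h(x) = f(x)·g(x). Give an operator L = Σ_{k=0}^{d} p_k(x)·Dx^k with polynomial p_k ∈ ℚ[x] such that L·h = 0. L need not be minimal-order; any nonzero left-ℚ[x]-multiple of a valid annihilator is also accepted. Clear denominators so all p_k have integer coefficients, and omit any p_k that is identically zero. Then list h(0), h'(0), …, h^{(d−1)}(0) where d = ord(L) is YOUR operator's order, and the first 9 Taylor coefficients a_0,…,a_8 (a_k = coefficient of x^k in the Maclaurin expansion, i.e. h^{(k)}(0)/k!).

L = (5 - 6·x) + (-1 + 3·x)·Dx  (order 1).
h: a_k = -2, -10, -34, -314/3, -946/3, -14198/15, -25558/9, -2683606/315, -8050822/315, …
ICs: h(0) = -2.

f: a_k = 2, 4, 4, 8/3, 4/3, 8/15, 8/45, 16/315, 4/315, …
g: a_k = -1, -3, -9, -27, -81, -243, -729, -2187, -6561, …
f·g: L₀ = L_f ⊗_s L_g, ord ≤ 1·1.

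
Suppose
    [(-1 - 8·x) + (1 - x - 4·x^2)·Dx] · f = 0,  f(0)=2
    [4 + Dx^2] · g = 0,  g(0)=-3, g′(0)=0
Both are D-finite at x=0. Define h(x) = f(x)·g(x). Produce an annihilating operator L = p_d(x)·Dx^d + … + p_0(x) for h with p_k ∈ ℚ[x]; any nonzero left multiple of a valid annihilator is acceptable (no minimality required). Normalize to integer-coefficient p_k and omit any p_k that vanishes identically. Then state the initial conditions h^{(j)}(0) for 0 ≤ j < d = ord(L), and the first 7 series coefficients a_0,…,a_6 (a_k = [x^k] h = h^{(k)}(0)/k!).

L = (4 + 4·x + 16·x^2) + (2 + 16·x)·Dx + (-1 + x + 4·x^2)·Dx^2  (order 2).
h: a_k = -6, -6, -18, -42, -118, -286, -11362/15, …
ICs: h(0) = -6, h′(0) = -6.

f: a_k = 2, 2, 10, 18, 58, 130, 362, …
g: a_k = -3, 0, 6, 0, -2, 0, 4/15, …
L₀ := L_f ⊗_s L_g (sym. prod.), ord ≤ 2.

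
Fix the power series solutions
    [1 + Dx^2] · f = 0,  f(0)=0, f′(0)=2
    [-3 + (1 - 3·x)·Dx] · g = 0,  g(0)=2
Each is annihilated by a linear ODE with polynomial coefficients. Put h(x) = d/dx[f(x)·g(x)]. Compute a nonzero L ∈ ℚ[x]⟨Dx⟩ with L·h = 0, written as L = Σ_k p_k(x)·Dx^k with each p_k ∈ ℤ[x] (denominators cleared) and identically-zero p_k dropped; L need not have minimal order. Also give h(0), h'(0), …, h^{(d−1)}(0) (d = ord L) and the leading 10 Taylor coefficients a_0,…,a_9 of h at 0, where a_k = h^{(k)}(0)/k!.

L = (-17 - 6·x + 9·x^2) + (-6 + 18·x)·Dx + (1 - 6·x + 9·x^2)·Dx^2  (order 2).
h: a_k = 4, 24, 106, 424, 9541/6, 28623/5, 3606497/180, 7212994/105, 2337010057/10080, 2337010057/3024, …
ICs: h(0) = 4, h′(0) = 24.

f: a_k = 0, 2, 0, -1/3, 0, 1/60, 0, -1/2520, 0, 1/181440, …
g: a_k = 2, 6, 18, 54, 162, 486, 1458, 4374, 13122, 39366, …
L₀ := L_f ⊗_s L_g (sym. prod.), ord ≤ 2.
Derive L from L₀ (diff closure).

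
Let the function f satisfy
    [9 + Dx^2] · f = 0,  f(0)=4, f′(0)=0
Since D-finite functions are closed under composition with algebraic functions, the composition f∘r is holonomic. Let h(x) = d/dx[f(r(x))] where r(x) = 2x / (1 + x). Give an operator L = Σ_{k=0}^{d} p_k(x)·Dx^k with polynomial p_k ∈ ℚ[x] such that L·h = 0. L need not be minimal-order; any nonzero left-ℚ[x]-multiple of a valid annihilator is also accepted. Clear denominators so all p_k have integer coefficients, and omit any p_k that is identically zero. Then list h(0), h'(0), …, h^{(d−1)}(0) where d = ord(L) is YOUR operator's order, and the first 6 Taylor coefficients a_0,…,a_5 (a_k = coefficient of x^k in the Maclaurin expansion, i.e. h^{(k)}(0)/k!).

L = (42 + 12·x + 6·x^2) + (6 + 18·x + 18·x^2 + 6·x^3)·Dx + (1 + 4·x + 6·x^2 + 4·x^3 + x^4)·Dx^2  (order 2).
h: a_k = 0, -144, 432, 0, -2880, 46224/5, …
ICs: h(0) = 0, h′(0) = -144.

f: a_k = 4, 0, -18, 0, 27/2, 0, …
h₀=f(r): pull back L_f along r ⇒ L₀.
Derive L from L₀ (diff closure).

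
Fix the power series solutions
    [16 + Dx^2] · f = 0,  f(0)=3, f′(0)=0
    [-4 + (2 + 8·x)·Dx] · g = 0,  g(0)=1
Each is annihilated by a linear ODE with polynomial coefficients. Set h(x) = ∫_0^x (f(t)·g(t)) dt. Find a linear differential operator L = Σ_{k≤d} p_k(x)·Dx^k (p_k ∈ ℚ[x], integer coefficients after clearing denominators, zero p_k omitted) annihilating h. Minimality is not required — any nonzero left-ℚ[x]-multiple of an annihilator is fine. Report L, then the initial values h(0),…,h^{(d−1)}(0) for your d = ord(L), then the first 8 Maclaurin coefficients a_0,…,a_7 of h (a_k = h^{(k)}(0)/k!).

L = (28 + 128·x + 256·x^2)·Dx + (-4 - 16·x)·Dx^2 + (1 + 8·x + 16·x^2)·Dx^3  (order 3).
h: a_k = 0, 3, 3, -10, -9, 10, 26/3, -1396/105, …
ICs: h(0) = 0, h′(0) = 3, h′′(0) = 6.

f: a_k = 3, 0, -24, 0, 32, 0, -256/15, 0, …
g: a_k = 1, 2, -2, 4, -10, 28, -84, 264, …
h₀=f·g: eliminate ⇒ L₀, order ≤ 2·1.
h=∫₀ˣh₀: take L = L₀·Dx.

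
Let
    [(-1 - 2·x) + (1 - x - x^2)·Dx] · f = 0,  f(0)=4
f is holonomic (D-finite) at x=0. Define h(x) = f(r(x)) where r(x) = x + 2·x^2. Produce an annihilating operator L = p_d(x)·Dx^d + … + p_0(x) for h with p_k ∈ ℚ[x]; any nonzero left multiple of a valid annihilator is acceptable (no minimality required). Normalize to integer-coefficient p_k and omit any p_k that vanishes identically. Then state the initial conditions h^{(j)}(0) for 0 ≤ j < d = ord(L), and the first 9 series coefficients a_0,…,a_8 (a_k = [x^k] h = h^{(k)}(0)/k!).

f: a_k = 4, 4, 8, 12, 20, 32, 52, 84, 136, …
Change of var in L_f (x↦r) gives L₀.
L = (1 + 6·x + 12·x^2 + 16·x^3) + (-1 + x + 3·x^2 + 4·x^3 + 4·x^4)·Dx  (order 1).
h: a_k = 4, 4, 16, 44, 124, 336, 948, 2628, 7312, …
ICs: h(0) = 4.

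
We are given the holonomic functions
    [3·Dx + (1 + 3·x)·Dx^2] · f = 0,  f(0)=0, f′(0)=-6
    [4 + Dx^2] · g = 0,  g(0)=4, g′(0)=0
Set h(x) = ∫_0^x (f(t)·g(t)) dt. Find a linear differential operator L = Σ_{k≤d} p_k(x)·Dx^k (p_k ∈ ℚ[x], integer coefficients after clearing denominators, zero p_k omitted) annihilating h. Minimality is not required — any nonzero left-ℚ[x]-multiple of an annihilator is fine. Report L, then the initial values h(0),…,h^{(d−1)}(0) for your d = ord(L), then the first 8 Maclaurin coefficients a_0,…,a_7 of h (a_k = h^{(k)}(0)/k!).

L = (-1112 - 1248·x + 7344·x^2 + 27648·x^3 + 20736·x^4)·Dx + (-48 + 2160·x + 10368·x^2 + 10368·x^3)·Dx^2 + (-250 + 240·x + 4968·x^2 + 13824·x^3 + 10368·x^4)·Dx^3 + (-12 + 540·x + 2592·x^2 + 2592·x^3)·Dx^4 + (7 + 138·x + 783·x^2 + 1728·x^3 + 1296·x^4)·Dx^5  (order 5).
h: a_k = 0, 0, -12, 12, -6, 18, -652/15, 96, …
ICs: h(0) = 0, h′(0) = 0, h′′(0) = -24, h′′′(0) = 72, h′′′′(0) = -144.

f: a_k = 0, -6, 9, -18, 81/2, -486/5, 243, -4374/7, …
g: a_k = 4, 0, -8, 0, 8/3, 0, -16/45, 0, …
Sym-product of L_f,L_g gives L₀ (≤ ord 4).
h=∫h₀ ⇒ L = L₀·Dx.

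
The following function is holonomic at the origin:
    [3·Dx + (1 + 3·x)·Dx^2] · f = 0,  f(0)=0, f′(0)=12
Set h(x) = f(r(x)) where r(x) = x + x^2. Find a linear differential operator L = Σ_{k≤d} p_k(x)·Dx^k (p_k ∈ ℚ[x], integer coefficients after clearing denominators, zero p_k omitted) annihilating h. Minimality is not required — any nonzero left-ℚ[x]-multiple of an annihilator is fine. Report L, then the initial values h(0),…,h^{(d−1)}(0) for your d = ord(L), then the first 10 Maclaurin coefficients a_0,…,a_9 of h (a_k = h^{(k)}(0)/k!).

f: a_k = 0, 12, -18, 36, -81, 972/5, -486, 8748/7, -6561/2, 8748, …
f∘r: x↦r, Dx↦Dx/r' in L_f ⇒ L₀.
L = (1 + 6·x + 6·x^2)·Dx + (1 + 5·x + 9·x^2 + 6·x^3)·Dx^2  (order 2).
h: a_k = 0, 12, -6, 0, 9, -108/5, 36, -324/7, 81/2, 0, …
ICs: h(0) = 0, h′(0) = 12.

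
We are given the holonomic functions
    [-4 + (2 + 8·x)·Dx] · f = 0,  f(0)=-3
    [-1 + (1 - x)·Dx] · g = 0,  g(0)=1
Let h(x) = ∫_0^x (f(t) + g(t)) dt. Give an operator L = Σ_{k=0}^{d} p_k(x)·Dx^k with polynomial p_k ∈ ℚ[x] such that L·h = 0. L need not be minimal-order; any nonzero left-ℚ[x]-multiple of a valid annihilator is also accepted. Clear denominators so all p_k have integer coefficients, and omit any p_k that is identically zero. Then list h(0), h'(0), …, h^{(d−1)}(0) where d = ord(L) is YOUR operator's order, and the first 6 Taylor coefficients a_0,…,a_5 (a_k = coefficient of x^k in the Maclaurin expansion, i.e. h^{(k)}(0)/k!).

f: a_k = -3, -6, 6, -12, 30, -84, …
g: a_k = 1, 1, 1, 1, 1, 1, …
f+g: L₀ = lclm(L_f,L_g), ord ≤ 1+1.
∫: right-multiply L₀ by Dx.
L = (8 + 12·x)·Dx + (-6 - 8·x - 36·x^2)·Dx^2 + (-1 + 3·x + 22·x^2 - 24·x^3)·Dx^3  (order 3).
h: a_k = 0, -2, -5/2, 7/3, -11/4, 31/5, …
ICs: h(0) = 0, h′(0) = -2, h′′(0) = -5.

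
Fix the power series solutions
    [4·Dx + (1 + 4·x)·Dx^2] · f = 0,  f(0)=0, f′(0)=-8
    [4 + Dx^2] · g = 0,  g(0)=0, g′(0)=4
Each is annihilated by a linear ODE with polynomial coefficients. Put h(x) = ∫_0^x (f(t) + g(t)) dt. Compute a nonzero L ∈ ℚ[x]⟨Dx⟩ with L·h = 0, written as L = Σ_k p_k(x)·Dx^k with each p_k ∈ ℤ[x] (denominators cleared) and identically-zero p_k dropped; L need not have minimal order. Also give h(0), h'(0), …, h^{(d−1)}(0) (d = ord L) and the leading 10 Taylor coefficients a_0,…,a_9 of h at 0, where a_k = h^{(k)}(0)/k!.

f: a_k = 0, -8, 16, -128/3, 128, -2048/5, 4096/3, -32768/7, 16384, -524288/9, …
g: a_k = 0, 4, 0, -8/3, 0, 8/15, 0, -16/315, 0, 8/2835, …
f+g: L₀ = lclm(L_f,L_g), ord ≤ 2+2.
∫: right-multiply L₀ by Dx.
L = (400 + 128·x + 256·x^2)·Dx^2 + (36 + 176·x + 192·x^2 + 256·x^3)·Dx^3 + (100 + 32·x + 64·x^2)·Dx^4 + (9 + 44·x + 48·x^2 + 64·x^3)·Dx^5  (order 5).
h: a_k = 0, 0, -2, 16/3, -34/3, 128/5, -3068/45, 4096/21, -184322/315, 16384/9, …
ICs: h(0) = 0, h′(0) = 0, h′′(0) = -4, h′′′(0) = 32, h′′′′(0) = -272.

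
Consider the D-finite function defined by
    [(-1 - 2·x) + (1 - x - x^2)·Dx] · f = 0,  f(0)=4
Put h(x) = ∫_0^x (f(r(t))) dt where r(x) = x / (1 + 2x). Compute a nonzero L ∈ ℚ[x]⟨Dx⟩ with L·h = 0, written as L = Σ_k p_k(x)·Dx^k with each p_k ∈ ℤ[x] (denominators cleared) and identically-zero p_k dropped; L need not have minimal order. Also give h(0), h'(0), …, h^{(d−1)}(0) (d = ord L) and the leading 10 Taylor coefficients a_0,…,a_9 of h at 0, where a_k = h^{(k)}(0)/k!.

L = (-1 - 4·x)·Dx + (1 + 5·x + 7·x^2 + 2·x^3)·Dx^2  (order 2).
h: a_k = 0, 4, 2, 0, -1, 12/5, -16/3, 12, -55/2, 64, …
ICs: h(0) = 0, h′(0) = 4.

f: a_k = 4, 4, 8, 12, 20, 32, 52, 84, 136, 220, …
Substitute x→r, Dx→(1/r')Dx; clear ⇒ L₀.
h=∫₀ˣh₀: take L = L₀·Dx.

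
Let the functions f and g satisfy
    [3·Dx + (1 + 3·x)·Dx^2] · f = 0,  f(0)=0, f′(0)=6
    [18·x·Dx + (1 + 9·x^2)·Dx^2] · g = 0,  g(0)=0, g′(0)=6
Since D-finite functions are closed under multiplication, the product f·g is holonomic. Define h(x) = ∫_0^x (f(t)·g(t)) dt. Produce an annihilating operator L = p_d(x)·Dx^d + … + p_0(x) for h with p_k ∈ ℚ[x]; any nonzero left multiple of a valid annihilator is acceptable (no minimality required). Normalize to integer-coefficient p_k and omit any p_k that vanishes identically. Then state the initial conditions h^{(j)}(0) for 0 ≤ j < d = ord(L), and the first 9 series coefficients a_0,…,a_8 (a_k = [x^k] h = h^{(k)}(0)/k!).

f: a_k = 0, 6, -9, 18, -81/2, 486/5, -243, 4374/7, -6561/4, …
g: a_k = 0, 6, 0, -18, 0, 486/5, 0, -4374/7, 0, …
f·g: L₀ = L_f ⊗_s L_g, ord ≤ 2·2.
Integrate: L := L₀·Dx.
L = (648 + 3564·x + 19440·x^2 + 113724·x^3 + 262440·x^4 + 341172·x^5 + 236196·x^7)·Dx^2 + (162 + 3348·x + 24948·x^2 + 117612·x^3 + 396576·x^4 + 813564·x^5 + 918540·x^6 + 236196·x^7 + 826686·x^8)·Dx^3 + (36 + 576·x + 5184·x^2 + 25272·x^3 + 87480·x^4 + 227448·x^5 + 419904·x^6 + 472392·x^7 + 236196·x^8 + 472392·x^9)·Dx^4 + (5 + 54·x + 333·x^2 + 1512·x^3 + 5346·x^4 + 14580·x^5 + 30618·x^6 + 52488·x^7 + 59049·x^8 + 39366·x^9 + 59049·x^10)·Dx^5  (order 5).
h: a_k = 0, 0, 0, 12, -27/2, 0, -27/2, 4212/35, -8019/40, …
ICs: h(0) = 0, h′(0) = 0, h′′(0) = 0, h′′′(0) = 72, h′′′′(0) = -324.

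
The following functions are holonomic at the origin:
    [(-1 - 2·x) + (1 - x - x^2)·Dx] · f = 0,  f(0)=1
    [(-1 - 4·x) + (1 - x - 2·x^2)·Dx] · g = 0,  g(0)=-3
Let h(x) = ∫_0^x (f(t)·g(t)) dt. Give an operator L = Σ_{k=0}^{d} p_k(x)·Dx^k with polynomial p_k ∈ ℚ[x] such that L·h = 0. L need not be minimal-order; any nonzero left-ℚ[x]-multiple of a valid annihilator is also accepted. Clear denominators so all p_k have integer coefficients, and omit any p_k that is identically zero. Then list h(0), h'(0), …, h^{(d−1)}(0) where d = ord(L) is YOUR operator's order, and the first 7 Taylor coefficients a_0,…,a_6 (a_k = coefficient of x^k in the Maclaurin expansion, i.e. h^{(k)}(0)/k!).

L = (-2 - 4·x + 9·x^2 + 8·x^3)·Dx + (1 - 2·x - 2·x^2 + 3·x^3 + 2·x^4)·Dx^2  (order 2).
h: a_k = 0, -3, -3, -6, -39/4, -18, -32, …
ICs: h(0) = 0, h′(0) = -3.

f: a_k = 1, 1, 2, 3, 5, 8, 13, …
g: a_k = -3, -3, -9, -15, -33, -63, -129, …
Sym-product of L_f,L_g gives L₀ (≤ ord 1).
∫: right-multiply L₀ by Dx.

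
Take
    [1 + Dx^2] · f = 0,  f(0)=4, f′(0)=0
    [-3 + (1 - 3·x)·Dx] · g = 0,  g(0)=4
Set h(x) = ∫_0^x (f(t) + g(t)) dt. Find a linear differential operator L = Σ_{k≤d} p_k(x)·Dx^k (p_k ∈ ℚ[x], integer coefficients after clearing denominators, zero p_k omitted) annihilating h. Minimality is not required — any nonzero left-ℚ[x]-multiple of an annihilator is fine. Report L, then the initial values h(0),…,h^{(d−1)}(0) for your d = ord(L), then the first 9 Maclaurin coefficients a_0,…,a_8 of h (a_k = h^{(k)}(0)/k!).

L = (-165 + 18·x - 27·x^2)·Dx + (19 - 63·x + 27·x^2 - 27·x^3)·Dx^2 + (-165 + 18·x - 27·x^2)·Dx^3 + (19 - 63·x + 27·x^2 - 27·x^3)·Dx^4  (order 4).
h: a_k = 0, 8, 6, 34/3, 27, 389/6, 162, 524879/1260, 2187/2, …
ICs: h(0) = 0, h′(0) = 8, h′′(0) = 12, h′′′(0) = 68.

f: a_k = 4, 0, -2, 0, 1/6, 0, -1/180, 0, 1/10080, …
g: a_k = 4, 12, 36, 108, 324, 972, 2916, 8748, 26244, …
Sum ⇒ L₀ = lclm(L_f,L_g) in ℚ(x)⟨Dx⟩.
∫: right-multiply L₀ by Dx.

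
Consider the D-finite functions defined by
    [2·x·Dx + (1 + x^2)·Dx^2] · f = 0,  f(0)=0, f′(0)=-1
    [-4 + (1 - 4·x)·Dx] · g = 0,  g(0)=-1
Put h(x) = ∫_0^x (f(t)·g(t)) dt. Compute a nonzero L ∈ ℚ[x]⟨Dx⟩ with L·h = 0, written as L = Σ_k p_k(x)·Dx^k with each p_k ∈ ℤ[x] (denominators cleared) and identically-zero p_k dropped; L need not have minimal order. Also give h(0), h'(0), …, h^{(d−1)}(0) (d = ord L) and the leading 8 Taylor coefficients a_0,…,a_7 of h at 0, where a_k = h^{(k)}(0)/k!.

L = 8·x·Dx + (8 - 2·x + 16·x^2)·Dx^2 + (-1 + 4·x - x^2 + 4·x^3)·Dx^3  (order 3).
h: a_k = 0, 0, 1/2, 4/3, 47/12, 188/15, 3763/90, 15052/105, …
ICs: h(0) = 0, h′(0) = 0, h′′(0) = 1.

f: a_k = 0, -1, 0, 1/3, 0, -1/5, 0, 1/7, …
g: a_k = -1, -4, -16, -64, -256, -1024, -4096, -16384, …
Product ⇒ symmetric product L₀, ord ≤ 2.
h=∫h₀ ⇒ L = L₀·Dx.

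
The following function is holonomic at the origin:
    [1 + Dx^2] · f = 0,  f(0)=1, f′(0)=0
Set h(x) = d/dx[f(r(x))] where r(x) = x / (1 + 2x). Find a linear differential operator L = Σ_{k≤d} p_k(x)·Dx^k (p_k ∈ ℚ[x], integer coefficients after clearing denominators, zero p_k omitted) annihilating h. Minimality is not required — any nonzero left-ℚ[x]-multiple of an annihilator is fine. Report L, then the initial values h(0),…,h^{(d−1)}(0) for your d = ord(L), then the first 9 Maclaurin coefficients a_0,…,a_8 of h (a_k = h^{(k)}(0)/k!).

f: a_k = 1, 0, -1/2, 0, 1/24, 0, -1/720, 0, 1/40320, …
Substitute x→r, Dx→(1/r')Dx; clear ⇒ L₀.
Differentiate: ansatz ord ≤ ord L₀ ⇒ L.
L = (25 + 96·x + 96·x^2) + (12 + 72·x + 144·x^2 + 96·x^3)·Dx + (1 + 8·x + 24·x^2 + 32·x^3 + 16·x^4)·Dx^2  (order 2).
h: a_k = 0, -1, 6, -143/6, 235/3, -27601/120, 12509/20, -8095583/5040, 1103647/280, …
ICs: h(0) = 0, h′(0) = -1.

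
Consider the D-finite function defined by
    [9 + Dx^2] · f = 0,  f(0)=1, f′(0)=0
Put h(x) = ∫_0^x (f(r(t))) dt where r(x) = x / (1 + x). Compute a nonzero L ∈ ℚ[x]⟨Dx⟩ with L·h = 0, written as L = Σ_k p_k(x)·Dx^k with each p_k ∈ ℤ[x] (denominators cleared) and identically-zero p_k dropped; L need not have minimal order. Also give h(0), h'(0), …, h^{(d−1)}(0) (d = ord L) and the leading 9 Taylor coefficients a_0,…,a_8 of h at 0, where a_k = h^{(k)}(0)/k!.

f: a_k = 1, 0, -9/2, 0, 27/8, 0, -81/80, 0, 729/4480, …
Change of var in L_f (x↦r) gives L₀.
∫: right-multiply L₀ by Dx.
L = 9·Dx + (2 + 6·x + 6·x^2 + 2·x^3)·Dx^2 + (1 + 4·x + 6·x^2 + 4·x^3 + x^4)·Dx^3  (order 3).
h: a_k = 0, 1, 0, -3/2, 9/4, -81/40, 3/4, 117/80, -1377/320, …
ICs: h(0) = 0, h′(0) = 1, h′′(0) = 0.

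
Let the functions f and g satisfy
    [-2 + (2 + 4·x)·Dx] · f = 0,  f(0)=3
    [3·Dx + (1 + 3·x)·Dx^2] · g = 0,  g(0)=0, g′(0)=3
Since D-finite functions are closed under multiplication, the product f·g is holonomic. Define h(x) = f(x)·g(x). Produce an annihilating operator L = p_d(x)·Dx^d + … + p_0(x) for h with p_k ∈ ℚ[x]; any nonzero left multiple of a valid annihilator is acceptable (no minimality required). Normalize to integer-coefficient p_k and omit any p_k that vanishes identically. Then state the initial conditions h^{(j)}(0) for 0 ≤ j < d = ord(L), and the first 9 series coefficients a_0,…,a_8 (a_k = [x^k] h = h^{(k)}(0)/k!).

f: a_k = 3, 3, -3/2, 3/2, -15/8, 21/8, -63/16, 99/16, -1287/128, …
g: a_k = 0, 3, -9/2, 9, -81/4, 243/5, -243/2, 2187/7, -6561/8, …
f·g: L₀ = L_f ⊗_s L_g, ord ≤ 1·2.
L = 3·x + (1 + 2·x)·Dx + (1 + 7·x + 16·x^2 + 12·x^3)·Dx^2  (order 2).
h: a_k = 0, 9, -9/2, 9, -45/2, 2367/40, -12681/80, 120123/280, -163809/140, …
ICs: h(0) = 0, h′(0) = 9.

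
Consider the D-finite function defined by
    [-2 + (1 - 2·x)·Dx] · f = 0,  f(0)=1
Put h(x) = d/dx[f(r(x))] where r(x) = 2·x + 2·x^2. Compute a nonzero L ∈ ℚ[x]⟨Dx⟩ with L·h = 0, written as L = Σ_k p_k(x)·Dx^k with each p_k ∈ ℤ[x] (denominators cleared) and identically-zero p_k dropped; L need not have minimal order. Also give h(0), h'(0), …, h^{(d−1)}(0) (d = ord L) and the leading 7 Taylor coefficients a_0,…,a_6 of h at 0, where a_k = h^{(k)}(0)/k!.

L = (10 + 24·x + 24·x^2) + (-1 + 2·x + 12·x^2 + 8·x^3)·Dx  (order 1).
h: a_k = 4, 40, 288, 1856, 11200, 64896, 365568, …
ICs: h(0) = 4.

f: a_k = 1, 2, 4, 8, 16, 32, 64, …
f∘r: x↦r, Dx↦Dx/r' in L_f ⇒ L₀.
Differentiate: ansatz ord ≤ ord L₀ ⇒ L.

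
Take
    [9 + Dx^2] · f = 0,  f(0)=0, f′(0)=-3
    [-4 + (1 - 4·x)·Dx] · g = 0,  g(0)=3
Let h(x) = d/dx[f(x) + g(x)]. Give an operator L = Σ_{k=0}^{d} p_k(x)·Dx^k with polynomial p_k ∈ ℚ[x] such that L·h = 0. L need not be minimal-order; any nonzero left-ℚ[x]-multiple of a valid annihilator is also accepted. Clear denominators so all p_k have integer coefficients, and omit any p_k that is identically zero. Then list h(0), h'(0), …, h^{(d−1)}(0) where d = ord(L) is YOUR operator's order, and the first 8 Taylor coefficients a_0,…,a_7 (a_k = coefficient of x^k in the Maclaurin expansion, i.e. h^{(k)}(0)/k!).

L = (4824 - 1728·x + 3456·x^2) + (-315 + 1476·x - 1296·x^2 + 1728·x^3)·Dx + (536 - 192·x + 384·x^2)·Dx^2 + (-35 + 164·x - 144·x^2 + 192·x^3)·Dx^3  (order 3).
h: a_k = 9, 96, 1179/2, 3072, 122799/8, 73728, 27525363/80, 1572864, …
ICs: h(0) = 9, h′(0) = 96, h′′(0) = 1179.

f: a_k = 0, -3, 0, 9/2, 0, -81/40, 0, 243/560, …
g: a_k = 3, 12, 48, 192, 768, 3072, 12288, 49152, …
h₀=f+g: left-lcm gives L₀, ord ≤ 3.
Differentiate: ansatz ord ≤ ord L₀ ⇒ L.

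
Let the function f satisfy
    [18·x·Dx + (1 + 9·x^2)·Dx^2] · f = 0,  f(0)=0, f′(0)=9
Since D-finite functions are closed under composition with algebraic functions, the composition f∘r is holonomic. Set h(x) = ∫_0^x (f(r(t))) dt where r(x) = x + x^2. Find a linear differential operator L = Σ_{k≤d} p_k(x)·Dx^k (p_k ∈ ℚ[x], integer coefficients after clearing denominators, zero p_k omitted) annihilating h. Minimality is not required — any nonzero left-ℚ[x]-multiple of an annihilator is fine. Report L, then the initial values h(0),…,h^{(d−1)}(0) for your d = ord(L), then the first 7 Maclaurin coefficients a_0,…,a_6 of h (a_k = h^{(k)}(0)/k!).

L = (-2 + 18·x + 72·x^2 + 108·x^3 + 54·x^4)·Dx^2 + (1 + 2·x + 9·x^2 + 36·x^3 + 45·x^4 + 18·x^5)·Dx^3  (order 3).
h: a_k = 0, 0, 9/2, 3, -27/4, -81/5, 54/5, …
ICs: h(0) = 0, h′(0) = 0, h′′(0) = 9.

f: a_k = 0, 9, 0, -27, 0, 729/5, 0, …
Substitute x→r, Dx→(1/r')Dx; clear ⇒ L₀.
h=∫h₀ ⇒ L = L₀·Dx.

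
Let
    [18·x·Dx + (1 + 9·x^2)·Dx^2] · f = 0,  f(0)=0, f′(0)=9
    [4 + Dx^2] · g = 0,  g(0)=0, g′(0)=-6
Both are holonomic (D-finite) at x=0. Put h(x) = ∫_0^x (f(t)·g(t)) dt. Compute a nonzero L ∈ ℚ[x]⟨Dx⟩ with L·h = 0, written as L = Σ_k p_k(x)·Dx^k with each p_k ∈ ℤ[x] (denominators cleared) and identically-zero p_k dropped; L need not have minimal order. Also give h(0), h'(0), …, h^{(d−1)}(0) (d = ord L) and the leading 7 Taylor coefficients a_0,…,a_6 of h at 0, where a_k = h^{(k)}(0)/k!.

L = (2080 + 50256·x^2 + 89424·x^4 + 186624·x^6 + 419904·x^8)·Dx + (3168·x + 38880·x^3 + 139968·x^5 + 419904·x^7)·Dx^2 + (572 + 13788·x^2 + 33048·x^4 + 93312·x^6 + 209952·x^8)·Dx^3 + (792·x + 9720·x^3 + 34992·x^5 + 104976·x^7)·Dx^4 + (13 + 306·x^2 + 2673·x^4 + 11664·x^6 + 26244·x^8)·Dx^5  (order 5).
h: a_k = 0, 0, 0, -18, 0, 198/5, 0, …
ICs: h(0) = 0, h′(0) = 0, h′′(0) = 0, h′′′(0) = -108, h′′′′(0) = 0.

f: a_k = 0, 9, 0, -27, 0, 729/5, 0, …
g: a_k = 0, -6, 0, 4, 0, -4/5, 0, …
Product ⇒ symmetric product L₀, ord ≤ 4.
Integrate: L := L₀·Dx.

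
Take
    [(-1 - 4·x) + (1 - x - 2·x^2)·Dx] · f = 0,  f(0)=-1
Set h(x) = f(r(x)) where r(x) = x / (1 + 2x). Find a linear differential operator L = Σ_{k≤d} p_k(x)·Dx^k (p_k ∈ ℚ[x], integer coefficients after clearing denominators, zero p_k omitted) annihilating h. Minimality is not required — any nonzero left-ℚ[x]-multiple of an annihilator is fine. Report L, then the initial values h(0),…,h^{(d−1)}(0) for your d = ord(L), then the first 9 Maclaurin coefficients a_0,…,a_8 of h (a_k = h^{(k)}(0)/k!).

L = (-1 - 6·x) + (1 + 5·x + 6·x^2)·Dx  (order 1).
h: a_k = -1, -1, -1, 3, -9, 27, -81, 243, -729, …
ICs: h(0) = -1.

f: a_k = -1, -1, -3, -5, -11, -21, -43, -85, -171, …
Change of var in L_f (x↦r) gives L₀.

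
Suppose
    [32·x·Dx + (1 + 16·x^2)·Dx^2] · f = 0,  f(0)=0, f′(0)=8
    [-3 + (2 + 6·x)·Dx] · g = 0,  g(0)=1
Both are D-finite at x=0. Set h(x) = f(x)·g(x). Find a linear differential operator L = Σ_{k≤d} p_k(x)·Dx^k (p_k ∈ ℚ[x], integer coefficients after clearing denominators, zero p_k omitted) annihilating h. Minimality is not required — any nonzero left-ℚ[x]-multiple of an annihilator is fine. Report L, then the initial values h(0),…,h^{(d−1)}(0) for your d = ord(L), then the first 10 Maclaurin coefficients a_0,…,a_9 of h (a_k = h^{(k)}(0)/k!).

L = (27 - 192·x - 144·x^2) + (-12 + 92·x + 576·x^2 + 576·x^3)·Dx + (4 + 24·x + 100·x^2 + 384·x^3 + 576·x^4)·Dx^2  (order 2).
h: a_k = 0, 8, 12, -155/3, -101/2, 34583/80, 95289/160, -22966919/4480, -56735583/8960, 16044188045/258048, …
ICs: h(0) = 0, h′(0) = 8.

f: a_k = 0, 8, 0, -128/3, 0, 2048/5, 0, -32768/7, 0, 524288/9, …
g: a_k = 1, 3/2, -9/8, 27/16, -405/128, 1701/256, -15309/1024, 72171/2048, -2814669/32768, 14073345/65536, …
Product ⇒ symmetric product L₀, ord ≤ 2.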